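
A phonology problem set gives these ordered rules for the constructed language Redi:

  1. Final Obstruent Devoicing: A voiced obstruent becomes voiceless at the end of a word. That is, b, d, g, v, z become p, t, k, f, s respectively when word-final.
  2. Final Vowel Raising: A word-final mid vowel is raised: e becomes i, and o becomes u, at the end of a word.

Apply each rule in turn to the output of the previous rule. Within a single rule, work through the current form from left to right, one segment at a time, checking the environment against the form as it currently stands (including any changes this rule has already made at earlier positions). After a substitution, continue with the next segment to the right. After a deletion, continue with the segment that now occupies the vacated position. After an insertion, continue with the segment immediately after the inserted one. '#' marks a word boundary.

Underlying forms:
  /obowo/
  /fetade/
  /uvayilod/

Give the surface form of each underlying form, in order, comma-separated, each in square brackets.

[obowu], [fetadi], [uvayilot]

/obowo/:
  1 Final Obstruent Devoicing: no change — [obowo]
  2 Final Vowel Raising: [obowo] → [obowu]
/fetade/:
  1 Final Obstruent Devoicing: no change — [fetade]
  2 Final Vowel Raising: [fetade] → [fetadi]
/uvayilod/:
  1 Final Obstruent Devoicing: [uvayilod] → [uvayilot]
  2 Final Vowel Raising: no change — [uvayilot]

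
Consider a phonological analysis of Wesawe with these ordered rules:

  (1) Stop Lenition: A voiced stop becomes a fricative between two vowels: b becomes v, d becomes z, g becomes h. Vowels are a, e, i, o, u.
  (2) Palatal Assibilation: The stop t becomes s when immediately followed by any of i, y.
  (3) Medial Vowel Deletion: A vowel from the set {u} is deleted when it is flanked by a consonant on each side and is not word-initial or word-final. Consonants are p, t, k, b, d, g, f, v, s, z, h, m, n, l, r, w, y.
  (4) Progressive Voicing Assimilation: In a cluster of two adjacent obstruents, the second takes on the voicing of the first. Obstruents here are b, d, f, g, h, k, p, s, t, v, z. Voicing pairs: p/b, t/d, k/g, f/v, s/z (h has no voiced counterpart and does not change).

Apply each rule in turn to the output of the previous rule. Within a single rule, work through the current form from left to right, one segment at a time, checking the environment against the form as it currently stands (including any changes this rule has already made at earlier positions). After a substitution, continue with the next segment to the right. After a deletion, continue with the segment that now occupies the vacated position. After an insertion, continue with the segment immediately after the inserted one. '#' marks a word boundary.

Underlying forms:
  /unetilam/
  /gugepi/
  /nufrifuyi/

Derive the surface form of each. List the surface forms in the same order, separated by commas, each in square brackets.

/unetilam/:
  (1) Stop Lenition: no change — [unetilam]
  (2) Palatal Assibilation: [unetilam] → [unesilam]
  (3) Medial Vowel Deletion: no change — [unesilam]
  (4) Progressive Voicing Assimilation: no change — [unesilam]
/gugepi/:
  (1) Stop Lenition: [gugepi] → [guhepi]
  (2) Palatal Assibilation: no change — [guhepi]
  (3) Medial Vowel Deletion: [guhepi] → [ghepi]
  (4) Progressive Voicing Assimilation: no change — [ghepi]
/nufrifuyi/:
  (1) Stop Lenition: no change — [nufrifuyi]
  (2) Palatal Assibilation: no change — [nufrifuyi]
  (3) Medial Vowel Deletion: [nufrifuyi] → [nfrifyi]
  (4) Progressive Voicing Assimilation: no change — [nfrifyi]

[unesilam], [ghepi], [nfrifyi]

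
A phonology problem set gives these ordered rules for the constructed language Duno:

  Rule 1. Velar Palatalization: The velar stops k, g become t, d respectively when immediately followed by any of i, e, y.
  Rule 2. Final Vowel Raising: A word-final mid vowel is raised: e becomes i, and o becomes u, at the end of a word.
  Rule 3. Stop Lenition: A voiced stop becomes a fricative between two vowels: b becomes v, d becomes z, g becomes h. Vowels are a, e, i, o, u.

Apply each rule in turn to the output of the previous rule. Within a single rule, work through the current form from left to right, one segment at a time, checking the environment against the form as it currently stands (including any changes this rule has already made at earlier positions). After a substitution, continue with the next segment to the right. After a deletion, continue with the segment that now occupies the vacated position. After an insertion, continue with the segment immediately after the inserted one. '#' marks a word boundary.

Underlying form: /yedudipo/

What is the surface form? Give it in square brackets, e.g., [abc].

[yezuzipu]

Rule 1 Velar Palatalization: no change — [yedudipo]
Rule 2 Final Vowel Raising: [yedudipo] → [yedudipu]
Rule 3 Stop Lenition: [yedudipu] → [yezuzipu]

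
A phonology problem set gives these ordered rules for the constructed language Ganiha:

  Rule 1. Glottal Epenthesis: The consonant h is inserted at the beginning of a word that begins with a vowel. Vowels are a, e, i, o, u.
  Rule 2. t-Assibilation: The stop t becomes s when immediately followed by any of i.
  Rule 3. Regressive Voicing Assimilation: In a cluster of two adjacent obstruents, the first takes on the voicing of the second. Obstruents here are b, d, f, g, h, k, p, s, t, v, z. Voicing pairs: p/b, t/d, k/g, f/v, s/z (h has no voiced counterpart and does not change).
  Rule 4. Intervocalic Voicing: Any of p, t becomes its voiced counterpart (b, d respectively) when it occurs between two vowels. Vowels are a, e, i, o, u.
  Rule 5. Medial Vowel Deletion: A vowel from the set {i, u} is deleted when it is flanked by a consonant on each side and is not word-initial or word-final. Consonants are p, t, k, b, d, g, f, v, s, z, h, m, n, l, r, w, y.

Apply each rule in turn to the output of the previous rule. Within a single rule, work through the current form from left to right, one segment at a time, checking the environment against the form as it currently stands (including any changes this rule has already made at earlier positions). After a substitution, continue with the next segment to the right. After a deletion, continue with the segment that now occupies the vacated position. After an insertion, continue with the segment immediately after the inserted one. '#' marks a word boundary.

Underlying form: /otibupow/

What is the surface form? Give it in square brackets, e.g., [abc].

[hosbbow]

Rule 1 Glottal Epenthesis: [otibupow] → [hotibupow]
Rule 2 t-Assibilation: [hotibupow] → [hosibupow]
Rule 3 Regressive Voicing Assimilation: no change — [hosibupow]
Rule 4 Intervocalic Voicing: [hosibupow] → [hosibubow]
Rule 5 Medial Vowel Deletion: [hosibubow] → [hosbbow]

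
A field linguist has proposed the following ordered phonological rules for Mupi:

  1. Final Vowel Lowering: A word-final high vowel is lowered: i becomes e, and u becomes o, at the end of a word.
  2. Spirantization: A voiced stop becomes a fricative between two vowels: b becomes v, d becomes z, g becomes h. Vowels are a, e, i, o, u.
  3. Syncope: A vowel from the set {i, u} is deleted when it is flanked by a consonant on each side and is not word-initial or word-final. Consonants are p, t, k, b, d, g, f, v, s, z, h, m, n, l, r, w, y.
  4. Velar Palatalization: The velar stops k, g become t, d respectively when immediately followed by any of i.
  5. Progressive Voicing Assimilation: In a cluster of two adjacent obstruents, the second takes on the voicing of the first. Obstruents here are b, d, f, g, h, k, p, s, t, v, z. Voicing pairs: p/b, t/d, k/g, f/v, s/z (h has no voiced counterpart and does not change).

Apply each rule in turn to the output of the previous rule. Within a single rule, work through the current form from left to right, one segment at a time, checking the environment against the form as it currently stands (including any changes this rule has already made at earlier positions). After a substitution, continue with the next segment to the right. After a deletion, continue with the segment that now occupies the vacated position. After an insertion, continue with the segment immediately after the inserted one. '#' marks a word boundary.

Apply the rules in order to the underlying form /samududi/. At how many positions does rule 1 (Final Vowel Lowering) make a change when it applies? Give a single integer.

1

1 Final Vowel Lowering: [samududi] → [samudude]
2 Spirantization: [samudude] → [samuzuze]
3 Syncope: [samuzuze] → [samzze]
4 Velar Palatalization: no change — [samzze]
5 Progressive Voicing Assimilation: no change — [samzze]
Rule 1 changed 1 position(s).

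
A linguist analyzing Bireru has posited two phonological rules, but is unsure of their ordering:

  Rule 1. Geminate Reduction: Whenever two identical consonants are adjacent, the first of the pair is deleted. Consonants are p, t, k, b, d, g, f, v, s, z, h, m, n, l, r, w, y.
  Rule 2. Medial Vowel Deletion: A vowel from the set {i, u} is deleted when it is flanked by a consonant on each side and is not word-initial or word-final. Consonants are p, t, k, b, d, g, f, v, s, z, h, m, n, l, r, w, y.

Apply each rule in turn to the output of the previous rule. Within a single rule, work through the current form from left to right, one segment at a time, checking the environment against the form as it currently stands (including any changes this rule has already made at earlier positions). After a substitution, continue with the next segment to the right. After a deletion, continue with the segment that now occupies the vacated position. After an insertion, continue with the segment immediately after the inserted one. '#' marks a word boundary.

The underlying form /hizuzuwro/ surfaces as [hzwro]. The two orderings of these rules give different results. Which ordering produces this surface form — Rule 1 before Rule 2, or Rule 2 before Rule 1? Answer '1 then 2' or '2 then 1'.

2 then 1

Order 1 then 2:
  1 Geminate Reduction: no change — [hizuzuwro]
  2 Medial Vowel Deletion: [hizuzuwro] → [hzzwro]
  result: [hzzwro]
Order 2 then 1:
  2 Medial Vowel Deletion: [hizuzuwro] → [hzzwro]
  1 Geminate Reduction: [hzzwro] → [hzwro]
  result: [hzwro]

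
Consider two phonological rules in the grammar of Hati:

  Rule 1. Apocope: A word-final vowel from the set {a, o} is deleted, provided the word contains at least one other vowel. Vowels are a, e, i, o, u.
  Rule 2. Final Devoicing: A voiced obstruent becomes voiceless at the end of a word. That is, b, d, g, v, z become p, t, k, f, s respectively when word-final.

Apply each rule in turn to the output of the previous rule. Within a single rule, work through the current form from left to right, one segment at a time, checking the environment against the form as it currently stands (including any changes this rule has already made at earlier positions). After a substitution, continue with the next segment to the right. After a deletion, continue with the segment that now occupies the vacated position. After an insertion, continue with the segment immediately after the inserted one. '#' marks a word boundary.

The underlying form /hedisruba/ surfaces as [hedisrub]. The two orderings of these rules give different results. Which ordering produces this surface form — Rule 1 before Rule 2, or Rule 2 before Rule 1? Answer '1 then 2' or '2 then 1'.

2 then 1

Order 1 then 2:
  1 Apocope: [hedisruba] → [hedisrub]
  2 Final Devoicing: [hedisrub] → [hedisrup]
  result: [hedisrup]
Order 2 then 1:
  2 Final Devoicing: no change — [hedisruba]
  1 Apocope: [hedisruba] → [hedisrub]
  result: [hedisrub]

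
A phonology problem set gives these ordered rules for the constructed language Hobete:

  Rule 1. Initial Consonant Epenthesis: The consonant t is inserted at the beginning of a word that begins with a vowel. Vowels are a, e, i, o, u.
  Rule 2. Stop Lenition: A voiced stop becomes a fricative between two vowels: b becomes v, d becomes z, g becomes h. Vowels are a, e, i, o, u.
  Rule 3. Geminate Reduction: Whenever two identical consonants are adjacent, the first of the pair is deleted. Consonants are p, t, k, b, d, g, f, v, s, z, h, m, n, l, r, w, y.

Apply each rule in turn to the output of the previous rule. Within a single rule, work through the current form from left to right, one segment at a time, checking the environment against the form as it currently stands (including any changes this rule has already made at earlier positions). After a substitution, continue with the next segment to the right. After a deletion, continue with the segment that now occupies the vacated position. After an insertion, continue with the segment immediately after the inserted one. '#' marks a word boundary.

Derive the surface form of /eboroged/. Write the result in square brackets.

Rule 1 Initial Consonant Epenthesis: [eboroged] → [teboroged]
Rule 2 Stop Lenition: [teboroged] → [tevorohed]
Rule 3 Geminate Reduction: no change — [tevorohed]

[tevorohed]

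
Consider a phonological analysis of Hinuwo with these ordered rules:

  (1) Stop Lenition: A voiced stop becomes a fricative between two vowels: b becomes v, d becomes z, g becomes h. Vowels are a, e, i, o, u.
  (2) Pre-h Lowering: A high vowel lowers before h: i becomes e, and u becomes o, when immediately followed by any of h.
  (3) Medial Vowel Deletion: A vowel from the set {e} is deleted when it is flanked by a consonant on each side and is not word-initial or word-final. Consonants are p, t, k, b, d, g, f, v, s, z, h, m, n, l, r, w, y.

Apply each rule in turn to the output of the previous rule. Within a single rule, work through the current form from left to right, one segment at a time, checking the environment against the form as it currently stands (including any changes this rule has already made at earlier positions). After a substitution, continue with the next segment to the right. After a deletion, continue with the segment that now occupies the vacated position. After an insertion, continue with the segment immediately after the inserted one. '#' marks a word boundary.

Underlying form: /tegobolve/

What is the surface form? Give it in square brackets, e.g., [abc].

(1) Stop Lenition: [tegobolve] → [tehovolve]
(2) Pre-h Lowering: no change — [tehovolve]
(3) Medial Vowel Deletion: [tehovolve] → [thovolve]

[thovolve]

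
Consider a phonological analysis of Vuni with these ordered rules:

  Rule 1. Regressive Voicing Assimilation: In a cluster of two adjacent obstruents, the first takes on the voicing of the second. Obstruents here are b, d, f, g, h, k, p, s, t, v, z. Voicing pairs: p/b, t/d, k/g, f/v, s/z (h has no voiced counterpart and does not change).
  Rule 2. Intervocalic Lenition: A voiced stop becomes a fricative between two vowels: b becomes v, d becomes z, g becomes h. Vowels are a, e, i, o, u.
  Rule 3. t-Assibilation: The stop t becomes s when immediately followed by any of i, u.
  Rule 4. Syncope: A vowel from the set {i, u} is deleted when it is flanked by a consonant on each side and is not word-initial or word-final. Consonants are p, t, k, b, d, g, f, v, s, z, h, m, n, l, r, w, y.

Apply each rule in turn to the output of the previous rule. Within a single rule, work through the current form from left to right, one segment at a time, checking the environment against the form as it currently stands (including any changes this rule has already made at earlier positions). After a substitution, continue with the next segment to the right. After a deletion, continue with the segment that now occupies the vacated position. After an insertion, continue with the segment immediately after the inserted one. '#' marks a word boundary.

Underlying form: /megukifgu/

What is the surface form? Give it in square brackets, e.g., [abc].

Rule 1 Regressive Voicing Assimilation: [megukifgu] → [megukivgu]
Rule 2 Intervocalic Lenition: [megukivgu] → [mehukivgu]
Rule 3 t-Assibilation: no change — [mehukivgu]
Rule 4 Syncope: [mehukivgu] → [mehkvgu]

[mehkvgu]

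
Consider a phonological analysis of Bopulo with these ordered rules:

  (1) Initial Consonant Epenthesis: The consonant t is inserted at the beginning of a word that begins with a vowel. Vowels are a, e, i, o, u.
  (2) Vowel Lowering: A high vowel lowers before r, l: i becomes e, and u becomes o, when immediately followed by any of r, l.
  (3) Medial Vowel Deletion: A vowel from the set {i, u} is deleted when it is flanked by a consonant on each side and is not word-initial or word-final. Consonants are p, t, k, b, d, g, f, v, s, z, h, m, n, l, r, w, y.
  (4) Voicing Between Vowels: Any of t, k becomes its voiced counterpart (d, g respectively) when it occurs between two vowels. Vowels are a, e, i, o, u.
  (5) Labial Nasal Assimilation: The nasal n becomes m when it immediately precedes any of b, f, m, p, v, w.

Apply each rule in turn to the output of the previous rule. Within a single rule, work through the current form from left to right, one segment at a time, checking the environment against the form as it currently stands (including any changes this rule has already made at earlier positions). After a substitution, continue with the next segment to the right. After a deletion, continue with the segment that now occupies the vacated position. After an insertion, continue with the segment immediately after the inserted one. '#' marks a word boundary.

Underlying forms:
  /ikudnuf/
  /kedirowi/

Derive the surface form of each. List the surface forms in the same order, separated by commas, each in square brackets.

[tkdmf], [kederowi]

/ikudnuf/:
  (1) Initial Consonant Epenthesis: [ikudnuf] → [tikudnuf]
  (2) Vowel Lowering: no change — [tikudnuf]
  (3) Medial Vowel Deletion: [tikudnuf] → [tkdnf]
  (4) Voicing Between Vowels: no change — [tkdnf]
  (5) Labial Nasal Assimilation: [tkdnf] → [tkdmf]
/kedirowi/:
  (1) Initial Consonant Epenthesis: no change — [kedirowi]
  (2) Vowel Lowering: [kedirowi] → [kederowi]
  (3) Medial Vowel Deletion: no change — [kederowi]
  (4) Voicing Between Vowels: no change — [kederowi]
  (5) Labial Nasal Assimilation: no change — [kederowi]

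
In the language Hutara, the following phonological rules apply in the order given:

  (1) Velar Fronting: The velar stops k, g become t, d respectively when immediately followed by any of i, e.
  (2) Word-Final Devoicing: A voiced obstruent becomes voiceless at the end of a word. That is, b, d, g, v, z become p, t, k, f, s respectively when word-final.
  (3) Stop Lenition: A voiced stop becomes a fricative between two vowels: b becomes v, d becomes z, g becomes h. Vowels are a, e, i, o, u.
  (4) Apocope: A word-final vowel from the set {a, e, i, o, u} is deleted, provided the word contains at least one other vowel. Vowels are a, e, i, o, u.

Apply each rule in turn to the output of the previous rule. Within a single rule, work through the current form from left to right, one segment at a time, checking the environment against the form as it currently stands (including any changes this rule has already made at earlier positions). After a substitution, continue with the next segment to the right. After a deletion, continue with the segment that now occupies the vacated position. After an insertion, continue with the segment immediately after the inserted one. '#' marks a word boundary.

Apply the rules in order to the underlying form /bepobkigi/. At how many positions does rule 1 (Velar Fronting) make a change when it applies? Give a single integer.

(1) Velar Fronting: [bepobkigi] → [bepobtidi]
(2) Word-Final Devoicing: no change — [bepobtidi]
(3) Stop Lenition: [bepobtidi] → [bepobtizi]
(4) Apocope: [bepobtizi] → [bepobtiz]
Rule 1 changed 2 position(s).

2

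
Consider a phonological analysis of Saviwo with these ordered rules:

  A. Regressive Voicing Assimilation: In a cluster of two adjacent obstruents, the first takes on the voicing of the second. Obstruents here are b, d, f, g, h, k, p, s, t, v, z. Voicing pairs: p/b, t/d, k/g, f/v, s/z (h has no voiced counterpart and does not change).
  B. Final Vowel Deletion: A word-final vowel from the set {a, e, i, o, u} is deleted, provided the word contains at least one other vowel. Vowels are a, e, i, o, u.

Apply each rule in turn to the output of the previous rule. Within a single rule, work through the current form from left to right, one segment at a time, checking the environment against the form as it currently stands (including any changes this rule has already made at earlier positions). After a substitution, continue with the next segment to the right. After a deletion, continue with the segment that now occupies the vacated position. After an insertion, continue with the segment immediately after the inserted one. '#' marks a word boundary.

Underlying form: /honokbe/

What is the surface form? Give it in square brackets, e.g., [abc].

A Regressive Voicing Assimilation: [honokbe] → [honogbe]
B Final Vowel Deletion: [honogbe] → [honogb]

[honogb]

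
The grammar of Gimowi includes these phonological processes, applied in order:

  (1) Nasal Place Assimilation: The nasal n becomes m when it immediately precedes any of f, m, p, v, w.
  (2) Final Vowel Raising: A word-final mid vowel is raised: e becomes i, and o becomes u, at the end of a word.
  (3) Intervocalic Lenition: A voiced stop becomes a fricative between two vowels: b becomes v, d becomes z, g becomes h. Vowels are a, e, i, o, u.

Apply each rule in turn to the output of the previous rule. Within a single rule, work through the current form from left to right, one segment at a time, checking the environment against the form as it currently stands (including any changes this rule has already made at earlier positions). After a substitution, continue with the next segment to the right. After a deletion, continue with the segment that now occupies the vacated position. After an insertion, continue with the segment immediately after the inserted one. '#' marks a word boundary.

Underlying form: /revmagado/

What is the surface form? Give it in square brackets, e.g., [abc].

[revmahazu]

(1) Nasal Place Assimilation: no change — [revmagado]
(2) Final Vowel Raising: [revmagado] → [revmagadu]
(3) Intervocalic Lenition: [revmagadu] → [revmahazu]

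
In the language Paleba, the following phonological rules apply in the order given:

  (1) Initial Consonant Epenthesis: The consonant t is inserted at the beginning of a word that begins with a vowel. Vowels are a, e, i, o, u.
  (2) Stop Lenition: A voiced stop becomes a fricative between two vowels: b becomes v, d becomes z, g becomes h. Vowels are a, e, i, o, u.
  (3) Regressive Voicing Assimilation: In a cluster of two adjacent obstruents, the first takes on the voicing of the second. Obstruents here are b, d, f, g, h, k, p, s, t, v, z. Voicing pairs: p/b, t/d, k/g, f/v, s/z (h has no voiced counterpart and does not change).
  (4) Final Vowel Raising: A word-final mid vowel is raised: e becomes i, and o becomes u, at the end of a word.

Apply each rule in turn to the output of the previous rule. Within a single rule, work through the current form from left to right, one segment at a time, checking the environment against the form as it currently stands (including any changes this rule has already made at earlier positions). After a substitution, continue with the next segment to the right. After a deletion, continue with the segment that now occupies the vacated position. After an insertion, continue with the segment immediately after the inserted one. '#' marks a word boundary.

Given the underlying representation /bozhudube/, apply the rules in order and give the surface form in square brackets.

[boshuzuvi]

(1) Initial Consonant Epenthesis: no change — [bozhudube]
(2) Stop Lenition: [bozhudube] → [bozhuzuve]
(3) Regressive Voicing Assimilation: [bozhuzuve] → [boshuzuve]
(4) Final Vowel Raising: [boshuzuve] → [boshuzuvi]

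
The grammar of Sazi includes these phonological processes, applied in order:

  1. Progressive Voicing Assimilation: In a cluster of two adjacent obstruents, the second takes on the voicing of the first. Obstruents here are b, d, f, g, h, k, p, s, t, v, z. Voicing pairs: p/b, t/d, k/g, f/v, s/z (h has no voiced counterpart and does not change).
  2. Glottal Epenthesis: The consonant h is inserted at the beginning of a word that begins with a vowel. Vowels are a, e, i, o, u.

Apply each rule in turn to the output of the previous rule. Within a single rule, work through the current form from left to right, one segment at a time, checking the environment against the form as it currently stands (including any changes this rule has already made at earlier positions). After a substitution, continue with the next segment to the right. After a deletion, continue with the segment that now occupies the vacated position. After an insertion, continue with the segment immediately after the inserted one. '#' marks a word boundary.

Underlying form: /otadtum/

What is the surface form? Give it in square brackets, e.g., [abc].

[hotaddum]

1 Progressive Voicing Assimilation: [otadtum] → [otaddum]
2 Glottal Epenthesis: [otaddum] → [hotaddum]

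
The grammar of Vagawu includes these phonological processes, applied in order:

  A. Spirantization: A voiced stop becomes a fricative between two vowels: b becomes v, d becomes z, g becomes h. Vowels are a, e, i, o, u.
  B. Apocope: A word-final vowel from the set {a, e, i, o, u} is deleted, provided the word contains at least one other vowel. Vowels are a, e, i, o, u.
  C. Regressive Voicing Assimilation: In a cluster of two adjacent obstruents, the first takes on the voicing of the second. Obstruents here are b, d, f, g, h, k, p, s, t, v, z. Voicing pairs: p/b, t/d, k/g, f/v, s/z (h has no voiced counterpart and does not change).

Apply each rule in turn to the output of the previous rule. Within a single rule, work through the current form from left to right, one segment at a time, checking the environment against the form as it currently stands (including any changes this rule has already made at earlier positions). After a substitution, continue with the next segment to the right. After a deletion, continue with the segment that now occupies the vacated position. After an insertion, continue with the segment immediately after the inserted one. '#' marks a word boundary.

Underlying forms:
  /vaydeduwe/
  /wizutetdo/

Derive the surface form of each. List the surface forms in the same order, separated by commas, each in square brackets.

[vaydezuw], [wizutedd]

/vaydeduwe/:
  A Spirantization: [vaydeduwe] → [vaydezuwe]
  B Apocope: [vaydezuwe] → [vaydezuw]
  C Regressive Voicing Assimilation: no change — [vaydezuw]
/wizutetdo/:
  A Spirantization: no change — [wizutetdo]
  B Apocope: [wizutetdo] → [wizutetd]
  C Regressive Voicing Assimilation: [wizutetd] → [wizutedd]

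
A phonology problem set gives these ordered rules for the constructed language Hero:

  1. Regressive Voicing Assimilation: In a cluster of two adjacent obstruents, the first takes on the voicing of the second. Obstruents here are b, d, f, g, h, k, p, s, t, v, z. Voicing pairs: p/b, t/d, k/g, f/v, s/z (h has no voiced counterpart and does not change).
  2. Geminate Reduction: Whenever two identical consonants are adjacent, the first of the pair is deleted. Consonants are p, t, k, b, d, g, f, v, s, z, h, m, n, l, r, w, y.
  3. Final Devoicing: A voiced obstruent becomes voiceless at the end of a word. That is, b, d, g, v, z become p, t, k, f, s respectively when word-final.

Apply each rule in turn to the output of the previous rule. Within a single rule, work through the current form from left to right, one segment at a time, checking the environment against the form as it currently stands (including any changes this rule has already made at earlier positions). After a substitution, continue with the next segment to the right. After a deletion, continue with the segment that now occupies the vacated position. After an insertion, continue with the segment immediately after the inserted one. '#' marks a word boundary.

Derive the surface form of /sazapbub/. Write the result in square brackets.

1 Regressive Voicing Assimilation: [sazapbub] → [sazabbub]
2 Geminate Reduction: [sazabbub] → [sazabub]
3 Final Devoicing: [sazabub] → [sazabup]

[sazabup]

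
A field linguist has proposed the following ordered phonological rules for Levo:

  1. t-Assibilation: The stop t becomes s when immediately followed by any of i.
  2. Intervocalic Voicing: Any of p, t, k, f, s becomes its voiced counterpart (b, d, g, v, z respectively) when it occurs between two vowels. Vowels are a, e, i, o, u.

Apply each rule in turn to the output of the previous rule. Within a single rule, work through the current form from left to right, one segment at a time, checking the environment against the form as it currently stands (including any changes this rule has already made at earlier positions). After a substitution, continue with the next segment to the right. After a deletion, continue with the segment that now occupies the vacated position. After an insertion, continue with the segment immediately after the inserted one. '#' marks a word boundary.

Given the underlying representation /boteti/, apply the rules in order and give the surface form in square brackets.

[bodezi]

1 t-Assibilation: [boteti] → [botesi]
2 Intervocalic Voicing: [botesi] → [bodezi]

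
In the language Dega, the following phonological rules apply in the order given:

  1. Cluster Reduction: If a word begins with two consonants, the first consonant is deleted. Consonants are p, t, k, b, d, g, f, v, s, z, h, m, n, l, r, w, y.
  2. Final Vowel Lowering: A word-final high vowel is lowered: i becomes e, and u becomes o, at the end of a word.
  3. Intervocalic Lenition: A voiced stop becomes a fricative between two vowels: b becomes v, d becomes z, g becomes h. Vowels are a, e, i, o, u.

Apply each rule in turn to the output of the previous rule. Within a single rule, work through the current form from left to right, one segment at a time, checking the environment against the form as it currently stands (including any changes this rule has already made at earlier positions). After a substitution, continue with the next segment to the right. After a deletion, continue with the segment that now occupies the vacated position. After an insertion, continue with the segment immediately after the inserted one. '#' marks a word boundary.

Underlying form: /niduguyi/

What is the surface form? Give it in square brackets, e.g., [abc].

1 Cluster Reduction: no change — [niduguyi]
2 Final Vowel Lowering: [niduguyi] → [niduguye]
3 Intervocalic Lenition: [niduguye] → [nizuhuye]

[nizuhuye]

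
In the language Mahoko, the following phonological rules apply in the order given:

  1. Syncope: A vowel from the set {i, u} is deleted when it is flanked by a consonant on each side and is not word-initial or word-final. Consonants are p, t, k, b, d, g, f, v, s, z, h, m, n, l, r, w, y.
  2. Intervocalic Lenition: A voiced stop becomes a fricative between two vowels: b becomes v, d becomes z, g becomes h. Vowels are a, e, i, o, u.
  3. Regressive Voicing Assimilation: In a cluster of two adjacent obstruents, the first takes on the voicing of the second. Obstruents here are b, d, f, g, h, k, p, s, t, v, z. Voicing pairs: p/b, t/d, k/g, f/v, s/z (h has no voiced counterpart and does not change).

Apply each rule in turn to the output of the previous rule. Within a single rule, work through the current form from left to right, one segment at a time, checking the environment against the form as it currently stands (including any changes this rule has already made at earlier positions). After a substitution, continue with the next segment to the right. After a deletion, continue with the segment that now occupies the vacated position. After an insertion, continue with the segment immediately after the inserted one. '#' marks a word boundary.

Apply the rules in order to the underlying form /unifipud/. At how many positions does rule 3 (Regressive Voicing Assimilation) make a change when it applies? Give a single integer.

1 Syncope: [unifipud] → [unfpd]
2 Intervocalic Lenition: no change — [unfpd]
3 Regressive Voicing Assimilation: [unfpd] → [unfbd]
Rule 3 changed 1 position(s).

1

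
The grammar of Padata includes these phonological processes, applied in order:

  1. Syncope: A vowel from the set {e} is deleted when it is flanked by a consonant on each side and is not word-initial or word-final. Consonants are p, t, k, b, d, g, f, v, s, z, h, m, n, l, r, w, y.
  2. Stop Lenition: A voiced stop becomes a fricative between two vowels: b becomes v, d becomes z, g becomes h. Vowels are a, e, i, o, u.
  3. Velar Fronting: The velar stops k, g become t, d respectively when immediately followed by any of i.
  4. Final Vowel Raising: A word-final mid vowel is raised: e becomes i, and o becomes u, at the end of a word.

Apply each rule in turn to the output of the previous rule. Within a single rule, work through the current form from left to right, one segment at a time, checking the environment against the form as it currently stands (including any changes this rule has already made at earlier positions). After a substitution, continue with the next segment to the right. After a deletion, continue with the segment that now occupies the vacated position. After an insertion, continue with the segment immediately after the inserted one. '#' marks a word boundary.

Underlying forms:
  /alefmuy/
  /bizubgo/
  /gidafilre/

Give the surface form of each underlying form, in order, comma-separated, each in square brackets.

[alfmuy], [bizubgu], [dizafilri]

/alefmuy/:
  1 Syncope: [alefmuy] → [alfmuy]
  2 Stop Lenition: no change — [alfmuy]
  3 Velar Fronting: no change — [alfmuy]
  4 Final Vowel Raising: no change — [alfmuy]
/bizubgo/:
  1 Syncope: no change — [bizubgo]
  2 Stop Lenition: no change — [bizubgo]
  3 Velar Fronting: no change — [bizubgo]
  4 Final Vowel Raising: [bizubgo] → [bizubgu]
/gidafilre/:
  1 Syncope: no change — [gidafilre]
  2 Stop Lenition: [gidafilre] → [gizafilre]
  3 Velar Fronting: [gizafilre] → [dizafilre]
  4 Final Vowel Raising: [dizafilre] → [dizafilri]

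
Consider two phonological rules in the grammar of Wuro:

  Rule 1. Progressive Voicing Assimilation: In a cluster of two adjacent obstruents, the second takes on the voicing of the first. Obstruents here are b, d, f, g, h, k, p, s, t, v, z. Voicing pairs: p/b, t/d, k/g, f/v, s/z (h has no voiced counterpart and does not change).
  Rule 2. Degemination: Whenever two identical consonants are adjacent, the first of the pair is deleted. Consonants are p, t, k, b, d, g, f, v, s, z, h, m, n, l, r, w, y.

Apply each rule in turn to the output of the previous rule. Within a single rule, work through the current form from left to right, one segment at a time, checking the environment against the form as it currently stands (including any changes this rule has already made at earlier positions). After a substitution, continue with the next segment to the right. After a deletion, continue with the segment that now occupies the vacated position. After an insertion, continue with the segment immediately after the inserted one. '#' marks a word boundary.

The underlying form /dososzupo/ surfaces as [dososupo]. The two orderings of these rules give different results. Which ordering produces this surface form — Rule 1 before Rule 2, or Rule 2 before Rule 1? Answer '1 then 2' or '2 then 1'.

Order 1 then 2:
  1 Progressive Voicing Assimilation: [dososzupo] → [dosossupo]
  2 Degemination: [dosossupo] → [dososupo]
  result: [dososupo]
Order 2 then 1:
  2 Degemination: no change — [dososzupo]
  1 Progressive Voicing Assimilation: [dososzupo] → [dosossupo]
  result: [dosossupo]

1 then 2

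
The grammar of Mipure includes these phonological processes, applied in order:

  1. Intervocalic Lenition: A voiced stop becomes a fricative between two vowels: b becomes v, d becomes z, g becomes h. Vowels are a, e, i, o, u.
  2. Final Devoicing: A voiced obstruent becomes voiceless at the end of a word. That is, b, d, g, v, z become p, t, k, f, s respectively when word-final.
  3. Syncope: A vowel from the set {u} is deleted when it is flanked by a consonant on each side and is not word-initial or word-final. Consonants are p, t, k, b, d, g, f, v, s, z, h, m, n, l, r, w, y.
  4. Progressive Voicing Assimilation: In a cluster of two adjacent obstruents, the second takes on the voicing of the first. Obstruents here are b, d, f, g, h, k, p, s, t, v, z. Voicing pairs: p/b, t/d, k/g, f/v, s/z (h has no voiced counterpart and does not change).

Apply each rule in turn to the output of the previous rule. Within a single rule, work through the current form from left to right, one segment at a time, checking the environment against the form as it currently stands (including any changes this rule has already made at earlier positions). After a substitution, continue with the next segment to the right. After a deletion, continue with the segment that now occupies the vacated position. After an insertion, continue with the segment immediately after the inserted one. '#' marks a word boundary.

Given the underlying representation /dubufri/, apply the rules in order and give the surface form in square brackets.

[dvvri]

1 Intervocalic Lenition: [dubufri] → [duvufri]
2 Final Devoicing: no change — [duvufri]
3 Syncope: [duvufri] → [dvfri]
4 Progressive Voicing Assimilation: [dvfri] → [dvvri]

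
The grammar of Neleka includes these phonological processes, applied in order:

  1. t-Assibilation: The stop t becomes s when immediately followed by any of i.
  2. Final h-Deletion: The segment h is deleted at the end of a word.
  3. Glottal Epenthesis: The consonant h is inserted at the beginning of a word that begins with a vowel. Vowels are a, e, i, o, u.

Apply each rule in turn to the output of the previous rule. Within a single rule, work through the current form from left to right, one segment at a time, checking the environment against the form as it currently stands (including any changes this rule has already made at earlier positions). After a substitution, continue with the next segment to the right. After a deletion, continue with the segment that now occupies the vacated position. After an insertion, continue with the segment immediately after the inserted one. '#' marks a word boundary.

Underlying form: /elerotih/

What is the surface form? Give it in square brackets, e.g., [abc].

[helerosi]

1 t-Assibilation: [elerotih] → [elerosih]
2 Final h-Deletion: [elerosih] → [elerosi]
3 Glottal Epenthesis: [elerosi] → [helerosi]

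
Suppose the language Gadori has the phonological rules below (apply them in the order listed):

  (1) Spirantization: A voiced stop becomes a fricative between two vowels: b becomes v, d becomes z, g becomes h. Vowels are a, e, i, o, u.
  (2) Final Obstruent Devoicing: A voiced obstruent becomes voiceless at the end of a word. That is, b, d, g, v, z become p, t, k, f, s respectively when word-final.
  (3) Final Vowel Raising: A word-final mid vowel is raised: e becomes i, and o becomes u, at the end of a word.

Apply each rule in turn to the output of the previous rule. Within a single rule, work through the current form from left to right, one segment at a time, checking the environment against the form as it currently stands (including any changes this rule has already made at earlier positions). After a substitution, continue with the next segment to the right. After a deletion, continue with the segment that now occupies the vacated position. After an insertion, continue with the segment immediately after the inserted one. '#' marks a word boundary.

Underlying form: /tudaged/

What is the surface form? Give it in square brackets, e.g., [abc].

[tuzahet]

(1) Spirantization: [tudaged] → [tuzahed]
(2) Final Obstruent Devoicing: [tuzahed] → [tuzahet]
(3) Final Vowel Raising: no change — [tuzahet]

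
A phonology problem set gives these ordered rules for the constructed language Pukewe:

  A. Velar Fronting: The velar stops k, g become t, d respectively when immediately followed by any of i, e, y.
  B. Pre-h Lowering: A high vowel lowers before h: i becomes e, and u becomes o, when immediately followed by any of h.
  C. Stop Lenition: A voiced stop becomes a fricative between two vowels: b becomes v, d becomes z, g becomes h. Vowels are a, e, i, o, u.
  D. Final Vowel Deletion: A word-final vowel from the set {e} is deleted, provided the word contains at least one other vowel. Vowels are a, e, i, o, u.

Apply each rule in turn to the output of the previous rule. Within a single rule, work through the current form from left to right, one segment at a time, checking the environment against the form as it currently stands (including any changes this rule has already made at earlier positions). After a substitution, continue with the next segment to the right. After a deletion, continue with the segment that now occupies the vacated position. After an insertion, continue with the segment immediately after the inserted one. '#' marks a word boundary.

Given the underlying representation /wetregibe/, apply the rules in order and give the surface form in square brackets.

A Velar Fronting: [wetregibe] → [wetredibe]
B Pre-h Lowering: no change — [wetredibe]
C Stop Lenition: [wetredibe] → [wetrezive]
D Final Vowel Deletion: [wetrezive] → [wetreziv]

[wetreziv]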